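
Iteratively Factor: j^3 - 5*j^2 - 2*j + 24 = (j - 4)*(j^2 - j - 6) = (j - 4)*(j - 3)*(j + 2)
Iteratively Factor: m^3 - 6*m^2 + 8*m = (m)*(m^2 - 6*m + 8) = m*(m - 4)*(m - 2)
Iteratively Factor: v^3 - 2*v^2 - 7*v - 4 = (v - 4)*(v^2 + 2*v + 1) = (v - 4)*(v + 1)*(v + 1)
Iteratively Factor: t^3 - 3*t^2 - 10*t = (t)*(t^2 - 3*t - 10) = t*(t + 2)*(t - 5)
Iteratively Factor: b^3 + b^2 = (b)*(b^2 + b) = b*(b + 1)*(b)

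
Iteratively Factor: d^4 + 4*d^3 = (d)*(d^3 + 4*d^2) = d^2*(d^2 + 4*d) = d^3*(d + 4)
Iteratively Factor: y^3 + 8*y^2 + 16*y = (y)*(y^2 + 8*y + 16) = y*(y + 4)*(y + 4)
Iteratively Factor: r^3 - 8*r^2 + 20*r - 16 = (r - 2)*(r^2 - 6*r + 8) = (r - 4)*(r - 2)*(r - 2)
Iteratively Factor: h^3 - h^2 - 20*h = (h - 5)*(h^2 + 4*h) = h*(h - 5)*(h + 4)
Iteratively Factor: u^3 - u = (u)*(u^2 - 1) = u*(u - 1)*(u + 1)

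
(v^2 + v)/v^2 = (v + 1)/v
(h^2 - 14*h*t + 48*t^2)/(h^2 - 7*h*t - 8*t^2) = (h - 6*t)/(h + t)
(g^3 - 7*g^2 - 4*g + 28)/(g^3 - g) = (g^3 - 7*g^2 - 4*g + 28)/(g^3 - g)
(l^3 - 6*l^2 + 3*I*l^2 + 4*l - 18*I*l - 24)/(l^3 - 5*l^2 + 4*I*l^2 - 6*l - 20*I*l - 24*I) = (l - I)/(l + 1)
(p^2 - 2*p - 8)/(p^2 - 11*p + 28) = (p + 2)/(p - 7)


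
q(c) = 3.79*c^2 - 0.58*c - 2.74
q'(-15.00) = -114.28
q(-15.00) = 858.71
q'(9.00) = 67.64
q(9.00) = 299.03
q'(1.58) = 11.40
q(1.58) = 5.80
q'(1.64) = 11.85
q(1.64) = 6.50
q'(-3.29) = -25.52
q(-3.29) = 40.19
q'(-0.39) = -3.54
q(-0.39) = -1.94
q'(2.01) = 14.66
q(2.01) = 11.41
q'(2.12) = 15.49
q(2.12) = 13.06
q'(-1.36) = -10.89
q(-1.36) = 5.06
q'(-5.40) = -41.51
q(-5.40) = 110.91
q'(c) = 7.58*c - 0.58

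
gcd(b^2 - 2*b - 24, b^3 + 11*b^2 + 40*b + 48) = b + 4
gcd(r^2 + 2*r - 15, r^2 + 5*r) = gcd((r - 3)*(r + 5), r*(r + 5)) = r + 5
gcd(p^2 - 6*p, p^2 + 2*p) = p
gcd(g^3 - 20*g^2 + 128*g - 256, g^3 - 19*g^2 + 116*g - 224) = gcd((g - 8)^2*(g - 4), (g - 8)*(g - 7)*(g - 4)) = g^2 - 12*g + 32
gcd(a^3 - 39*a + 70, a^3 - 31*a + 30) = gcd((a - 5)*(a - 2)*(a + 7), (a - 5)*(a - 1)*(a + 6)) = a - 5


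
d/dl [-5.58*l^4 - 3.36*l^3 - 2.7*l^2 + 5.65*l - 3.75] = -22.32*l^3 - 10.08*l^2 - 5.4*l + 5.65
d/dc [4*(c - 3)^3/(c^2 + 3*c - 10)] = 4*(c - 3)^2*(3*c^2 + 9*c - (c - 3)*(2*c + 3) - 30)/(c^2 + 3*c - 10)^2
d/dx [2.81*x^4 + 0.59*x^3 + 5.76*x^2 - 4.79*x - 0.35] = 11.24*x^3 + 1.77*x^2 + 11.52*x - 4.79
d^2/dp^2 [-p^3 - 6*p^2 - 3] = -6*p - 12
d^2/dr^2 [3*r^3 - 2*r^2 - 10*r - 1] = 18*r - 4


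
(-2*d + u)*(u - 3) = -2*d*u + 6*d + u^2 - 3*u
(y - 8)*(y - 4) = y^2 - 12*y + 32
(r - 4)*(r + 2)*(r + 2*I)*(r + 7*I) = r^4 - 2*r^3 + 9*I*r^3 - 22*r^2 - 18*I*r^2 + 28*r - 72*I*r + 112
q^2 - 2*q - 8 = (q - 4)*(q + 2)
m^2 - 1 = (m - 1)*(m + 1)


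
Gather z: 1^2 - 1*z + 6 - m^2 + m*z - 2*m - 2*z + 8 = -m^2 - 2*m + z*(m - 3) + 15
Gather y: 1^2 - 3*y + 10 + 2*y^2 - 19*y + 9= 2*y^2 - 22*y + 20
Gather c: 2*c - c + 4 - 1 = c + 3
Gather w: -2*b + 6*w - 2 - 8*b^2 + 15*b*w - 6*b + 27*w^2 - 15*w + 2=-8*b^2 - 8*b + 27*w^2 + w*(15*b - 9)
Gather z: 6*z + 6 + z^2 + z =z^2 + 7*z + 6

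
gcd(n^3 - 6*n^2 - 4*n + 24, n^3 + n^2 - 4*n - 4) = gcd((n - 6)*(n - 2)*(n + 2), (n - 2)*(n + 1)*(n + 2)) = n^2 - 4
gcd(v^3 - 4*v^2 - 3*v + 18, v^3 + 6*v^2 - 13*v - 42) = v^2 - v - 6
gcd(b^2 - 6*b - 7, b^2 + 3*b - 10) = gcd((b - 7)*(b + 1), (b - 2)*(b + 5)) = 1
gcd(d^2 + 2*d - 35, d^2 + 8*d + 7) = d + 7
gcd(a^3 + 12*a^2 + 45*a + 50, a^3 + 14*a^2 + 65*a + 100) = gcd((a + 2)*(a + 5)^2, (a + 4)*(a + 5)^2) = a^2 + 10*a + 25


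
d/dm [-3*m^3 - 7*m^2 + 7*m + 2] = -9*m^2 - 14*m + 7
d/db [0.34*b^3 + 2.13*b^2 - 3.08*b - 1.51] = 1.02*b^2 + 4.26*b - 3.08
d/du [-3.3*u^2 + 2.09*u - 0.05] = 2.09 - 6.6*u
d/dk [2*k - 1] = 2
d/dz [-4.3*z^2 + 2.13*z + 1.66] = 2.13 - 8.6*z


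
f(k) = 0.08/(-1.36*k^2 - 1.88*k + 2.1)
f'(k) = 0.08*(2.72*k + 1.88)/(-1.36*k^2 - 1.88*k + 2.1)^2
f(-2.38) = -0.07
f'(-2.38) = -0.29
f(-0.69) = 0.03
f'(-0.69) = 0.00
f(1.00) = -0.07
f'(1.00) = 0.28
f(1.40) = -0.03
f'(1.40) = 0.04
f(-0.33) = 0.03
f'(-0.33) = 0.01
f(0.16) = 0.05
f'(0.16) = 0.06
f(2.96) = -0.01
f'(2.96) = 0.00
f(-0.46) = 0.03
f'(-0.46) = 0.01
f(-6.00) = -0.00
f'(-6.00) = -0.00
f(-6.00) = -0.00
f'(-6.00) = -0.00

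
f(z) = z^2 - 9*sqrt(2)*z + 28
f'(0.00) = -12.73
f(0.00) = 28.00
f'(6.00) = -0.73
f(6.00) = -12.37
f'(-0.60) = -13.93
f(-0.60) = 36.00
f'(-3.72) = -20.17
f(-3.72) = 89.19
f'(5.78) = -1.17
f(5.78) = -12.16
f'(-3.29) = -19.31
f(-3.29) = 80.70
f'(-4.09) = -20.91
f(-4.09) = 96.79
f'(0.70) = -11.33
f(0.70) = 19.58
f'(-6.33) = -25.39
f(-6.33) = 148.64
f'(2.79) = -7.15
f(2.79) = 0.27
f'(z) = 2*z - 9*sqrt(2)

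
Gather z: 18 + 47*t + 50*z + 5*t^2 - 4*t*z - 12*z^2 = 5*t^2 + 47*t - 12*z^2 + z*(50 - 4*t) + 18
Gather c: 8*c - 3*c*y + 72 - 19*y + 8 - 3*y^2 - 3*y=c*(8 - 3*y) - 3*y^2 - 22*y + 80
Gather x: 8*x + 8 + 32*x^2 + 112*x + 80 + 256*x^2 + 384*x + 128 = 288*x^2 + 504*x + 216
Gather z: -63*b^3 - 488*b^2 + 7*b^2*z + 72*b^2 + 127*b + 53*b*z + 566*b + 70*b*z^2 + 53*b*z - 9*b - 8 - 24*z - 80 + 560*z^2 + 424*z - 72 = -63*b^3 - 416*b^2 + 684*b + z^2*(70*b + 560) + z*(7*b^2 + 106*b + 400) - 160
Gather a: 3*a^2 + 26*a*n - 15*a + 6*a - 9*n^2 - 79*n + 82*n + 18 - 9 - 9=3*a^2 + a*(26*n - 9) - 9*n^2 + 3*n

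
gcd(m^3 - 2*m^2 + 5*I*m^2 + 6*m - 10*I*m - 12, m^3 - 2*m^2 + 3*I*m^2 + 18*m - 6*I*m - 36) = m^2 + m*(-2 + 6*I) - 12*I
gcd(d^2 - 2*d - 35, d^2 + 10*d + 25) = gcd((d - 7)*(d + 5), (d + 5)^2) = d + 5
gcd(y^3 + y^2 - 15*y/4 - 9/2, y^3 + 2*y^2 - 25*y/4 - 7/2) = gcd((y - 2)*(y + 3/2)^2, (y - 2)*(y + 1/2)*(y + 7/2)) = y - 2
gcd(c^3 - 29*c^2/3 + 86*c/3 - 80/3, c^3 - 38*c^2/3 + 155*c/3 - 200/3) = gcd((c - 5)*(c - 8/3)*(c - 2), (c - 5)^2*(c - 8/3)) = c^2 - 23*c/3 + 40/3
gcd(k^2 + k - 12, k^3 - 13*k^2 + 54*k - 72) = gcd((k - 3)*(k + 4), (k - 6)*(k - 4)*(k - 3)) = k - 3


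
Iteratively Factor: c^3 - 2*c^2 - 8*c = (c - 4)*(c^2 + 2*c) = c*(c - 4)*(c + 2)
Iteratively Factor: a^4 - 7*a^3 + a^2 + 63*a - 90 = (a - 2)*(a^3 - 5*a^2 - 9*a + 45) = (a - 3)*(a - 2)*(a^2 - 2*a - 15) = (a - 3)*(a - 2)*(a + 3)*(a - 5)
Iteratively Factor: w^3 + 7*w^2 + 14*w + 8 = (w + 1)*(w^2 + 6*w + 8) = (w + 1)*(w + 4)*(w + 2)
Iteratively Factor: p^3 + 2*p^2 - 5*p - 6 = (p + 3)*(p^2 - p - 2) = (p - 2)*(p + 3)*(p + 1)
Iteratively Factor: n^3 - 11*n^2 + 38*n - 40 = (n - 4)*(n^2 - 7*n + 10) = (n - 4)*(n - 2)*(n - 5)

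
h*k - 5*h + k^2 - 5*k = (h + k)*(k - 5)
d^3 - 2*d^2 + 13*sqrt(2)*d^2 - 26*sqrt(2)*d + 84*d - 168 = (d - 2)*(d + 6*sqrt(2))*(d + 7*sqrt(2))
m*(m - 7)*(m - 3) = m^3 - 10*m^2 + 21*m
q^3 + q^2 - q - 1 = (q - 1)*(q + 1)^2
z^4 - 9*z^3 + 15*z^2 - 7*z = z*(z - 7)*(z - 1)^2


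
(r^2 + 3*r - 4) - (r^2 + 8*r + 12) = -5*r - 16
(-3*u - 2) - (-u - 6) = 4 - 2*u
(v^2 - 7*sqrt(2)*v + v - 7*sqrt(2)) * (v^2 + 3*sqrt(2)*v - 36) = v^4 - 4*sqrt(2)*v^3 + v^3 - 78*v^2 - 4*sqrt(2)*v^2 - 78*v + 252*sqrt(2)*v + 252*sqrt(2)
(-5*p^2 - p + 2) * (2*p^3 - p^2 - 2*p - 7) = -10*p^5 + 3*p^4 + 15*p^3 + 35*p^2 + 3*p - 14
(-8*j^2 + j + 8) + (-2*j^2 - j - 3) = 5 - 10*j^2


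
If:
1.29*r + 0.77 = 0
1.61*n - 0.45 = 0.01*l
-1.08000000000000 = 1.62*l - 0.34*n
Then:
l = -0.61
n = 0.28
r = -0.60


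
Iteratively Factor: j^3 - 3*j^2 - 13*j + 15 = (j - 5)*(j^2 + 2*j - 3) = (j - 5)*(j + 3)*(j - 1)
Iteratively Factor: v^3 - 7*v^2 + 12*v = (v)*(v^2 - 7*v + 12) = v*(v - 4)*(v - 3)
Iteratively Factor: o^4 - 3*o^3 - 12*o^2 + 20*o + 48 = (o + 2)*(o^3 - 5*o^2 - 2*o + 24) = (o - 3)*(o + 2)*(o^2 - 2*o - 8) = (o - 4)*(o - 3)*(o + 2)*(o + 2)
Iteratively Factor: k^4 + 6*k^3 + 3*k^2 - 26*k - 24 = (k + 3)*(k^3 + 3*k^2 - 6*k - 8) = (k - 2)*(k + 3)*(k^2 + 5*k + 4) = (k - 2)*(k + 3)*(k + 4)*(k + 1)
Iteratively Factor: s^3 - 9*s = (s)*(s^2 - 9) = s*(s + 3)*(s - 3)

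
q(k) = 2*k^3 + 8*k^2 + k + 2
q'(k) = 6*k^2 + 16*k + 1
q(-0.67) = 4.32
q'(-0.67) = -7.03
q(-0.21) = 2.12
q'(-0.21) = -2.10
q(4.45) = 341.11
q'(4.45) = 191.02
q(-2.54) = 18.30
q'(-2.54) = -0.93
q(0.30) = 3.07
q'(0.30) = 6.34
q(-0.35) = 2.54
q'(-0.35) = -3.86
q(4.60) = 370.55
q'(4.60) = 201.56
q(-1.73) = 13.86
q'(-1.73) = -8.72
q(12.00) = 4622.00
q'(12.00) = 1057.00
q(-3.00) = 17.00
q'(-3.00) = 7.00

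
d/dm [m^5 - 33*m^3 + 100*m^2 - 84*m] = 5*m^4 - 99*m^2 + 200*m - 84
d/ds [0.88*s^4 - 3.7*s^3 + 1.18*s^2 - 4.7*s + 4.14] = 3.52*s^3 - 11.1*s^2 + 2.36*s - 4.7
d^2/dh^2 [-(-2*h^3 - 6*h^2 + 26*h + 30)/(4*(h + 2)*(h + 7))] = 3*(9*h^3 + 69*h^2 + 243*h + 407)/(h^6 + 27*h^5 + 285*h^4 + 1485*h^3 + 3990*h^2 + 5292*h + 2744)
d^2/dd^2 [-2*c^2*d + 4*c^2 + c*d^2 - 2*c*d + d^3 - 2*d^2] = 2*c + 6*d - 4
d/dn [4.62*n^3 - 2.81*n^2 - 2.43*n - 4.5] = 13.86*n^2 - 5.62*n - 2.43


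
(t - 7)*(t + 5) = t^2 - 2*t - 35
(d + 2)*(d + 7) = d^2 + 9*d + 14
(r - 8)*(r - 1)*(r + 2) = r^3 - 7*r^2 - 10*r + 16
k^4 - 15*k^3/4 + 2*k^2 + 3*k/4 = k*(k - 3)*(k - 1)*(k + 1/4)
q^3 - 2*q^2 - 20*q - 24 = (q - 6)*(q + 2)^2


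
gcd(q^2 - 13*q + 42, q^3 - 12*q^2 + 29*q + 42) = q^2 - 13*q + 42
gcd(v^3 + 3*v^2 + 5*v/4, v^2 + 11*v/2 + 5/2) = v + 1/2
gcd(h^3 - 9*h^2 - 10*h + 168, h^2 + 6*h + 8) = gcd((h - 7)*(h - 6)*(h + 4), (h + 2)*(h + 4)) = h + 4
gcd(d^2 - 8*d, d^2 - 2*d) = d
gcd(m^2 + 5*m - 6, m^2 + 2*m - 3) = m - 1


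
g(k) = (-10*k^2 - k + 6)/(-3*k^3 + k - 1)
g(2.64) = 1.24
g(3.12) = 1.06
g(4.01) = 0.83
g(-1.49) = -1.98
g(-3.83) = -0.84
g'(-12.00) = -0.02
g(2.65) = 1.23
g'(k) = (-20*k - 1)/(-3*k^3 + k - 1) + (9*k^2 - 1)*(-10*k^2 - k + 6)/(-3*k^3 + k - 1)^2 = ((20*k + 1)*(3*k^3 - k + 1) - (9*k^2 - 1)*(10*k^2 + k - 6))/(3*k^3 - k + 1)^2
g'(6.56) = -0.08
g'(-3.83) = -0.21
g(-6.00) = -0.54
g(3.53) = 0.94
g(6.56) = 0.51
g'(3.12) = -0.32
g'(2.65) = -0.42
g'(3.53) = -0.26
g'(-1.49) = -1.18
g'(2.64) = -0.42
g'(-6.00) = -0.09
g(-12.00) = -0.27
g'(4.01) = -0.20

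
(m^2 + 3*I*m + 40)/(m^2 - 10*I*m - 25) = (m + 8*I)/(m - 5*I)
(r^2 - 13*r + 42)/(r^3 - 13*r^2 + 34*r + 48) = (r - 7)/(r^2 - 7*r - 8)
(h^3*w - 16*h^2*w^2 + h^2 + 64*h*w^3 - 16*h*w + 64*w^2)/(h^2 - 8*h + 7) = (h^3*w - 16*h^2*w^2 + h^2 + 64*h*w^3 - 16*h*w + 64*w^2)/(h^2 - 8*h + 7)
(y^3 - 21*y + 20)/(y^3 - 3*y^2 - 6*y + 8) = (y + 5)/(y + 2)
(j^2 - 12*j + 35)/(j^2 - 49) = (j - 5)/(j + 7)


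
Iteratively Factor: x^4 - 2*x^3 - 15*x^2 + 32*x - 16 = (x - 1)*(x^3 - x^2 - 16*x + 16) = (x - 1)*(x + 4)*(x^2 - 5*x + 4) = (x - 4)*(x - 1)*(x + 4)*(x - 1)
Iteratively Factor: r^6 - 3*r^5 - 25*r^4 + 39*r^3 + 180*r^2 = (r - 5)*(r^5 + 2*r^4 - 15*r^3 - 36*r^2) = (r - 5)*(r + 3)*(r^4 - r^3 - 12*r^2) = r*(r - 5)*(r + 3)*(r^3 - r^2 - 12*r) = r*(r - 5)*(r + 3)^2*(r^2 - 4*r) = r*(r - 5)*(r - 4)*(r + 3)^2*(r)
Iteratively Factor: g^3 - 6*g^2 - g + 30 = (g - 3)*(g^2 - 3*g - 10) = (g - 3)*(g + 2)*(g - 5)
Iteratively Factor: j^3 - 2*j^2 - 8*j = (j - 4)*(j^2 + 2*j) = (j - 4)*(j + 2)*(j)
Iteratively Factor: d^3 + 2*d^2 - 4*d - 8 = (d + 2)*(d^2 - 4) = (d + 2)^2*(d - 2)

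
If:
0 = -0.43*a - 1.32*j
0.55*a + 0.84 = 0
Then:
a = -1.53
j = 0.50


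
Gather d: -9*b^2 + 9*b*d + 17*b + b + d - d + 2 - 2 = -9*b^2 + 9*b*d + 18*b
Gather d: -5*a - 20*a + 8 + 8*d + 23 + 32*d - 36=-25*a + 40*d - 5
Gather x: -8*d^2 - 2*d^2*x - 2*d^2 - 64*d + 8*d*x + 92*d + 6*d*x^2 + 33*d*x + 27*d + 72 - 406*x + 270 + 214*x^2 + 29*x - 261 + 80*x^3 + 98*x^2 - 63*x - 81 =-10*d^2 + 55*d + 80*x^3 + x^2*(6*d + 312) + x*(-2*d^2 + 41*d - 440)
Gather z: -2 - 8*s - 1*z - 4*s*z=-8*s + z*(-4*s - 1) - 2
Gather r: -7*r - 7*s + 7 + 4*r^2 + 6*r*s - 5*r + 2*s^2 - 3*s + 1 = 4*r^2 + r*(6*s - 12) + 2*s^2 - 10*s + 8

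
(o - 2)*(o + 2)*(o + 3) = o^3 + 3*o^2 - 4*o - 12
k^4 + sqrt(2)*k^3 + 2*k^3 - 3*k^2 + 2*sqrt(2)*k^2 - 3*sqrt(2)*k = k*(k - 1)*(k + 3)*(k + sqrt(2))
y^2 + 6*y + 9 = (y + 3)^2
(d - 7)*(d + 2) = d^2 - 5*d - 14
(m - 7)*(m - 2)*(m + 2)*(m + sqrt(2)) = m^4 - 7*m^3 + sqrt(2)*m^3 - 7*sqrt(2)*m^2 - 4*m^2 - 4*sqrt(2)*m + 28*m + 28*sqrt(2)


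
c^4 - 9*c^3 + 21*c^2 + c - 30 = (c - 5)*(c - 3)*(c - 2)*(c + 1)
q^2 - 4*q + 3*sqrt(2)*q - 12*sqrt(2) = (q - 4)*(q + 3*sqrt(2))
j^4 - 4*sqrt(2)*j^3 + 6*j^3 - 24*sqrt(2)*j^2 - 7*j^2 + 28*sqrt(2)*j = j*(j - 1)*(j + 7)*(j - 4*sqrt(2))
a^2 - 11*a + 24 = (a - 8)*(a - 3)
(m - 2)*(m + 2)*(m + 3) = m^3 + 3*m^2 - 4*m - 12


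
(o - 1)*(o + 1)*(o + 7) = o^3 + 7*o^2 - o - 7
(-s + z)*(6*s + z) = -6*s^2 + 5*s*z + z^2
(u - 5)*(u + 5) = u^2 - 25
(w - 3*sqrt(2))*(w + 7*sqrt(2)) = w^2 + 4*sqrt(2)*w - 42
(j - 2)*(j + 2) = j^2 - 4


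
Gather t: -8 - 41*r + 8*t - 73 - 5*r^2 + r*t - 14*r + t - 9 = -5*r^2 - 55*r + t*(r + 9) - 90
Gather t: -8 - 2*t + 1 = -2*t - 7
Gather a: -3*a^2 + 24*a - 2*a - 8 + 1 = -3*a^2 + 22*a - 7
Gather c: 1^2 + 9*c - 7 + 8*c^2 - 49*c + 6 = 8*c^2 - 40*c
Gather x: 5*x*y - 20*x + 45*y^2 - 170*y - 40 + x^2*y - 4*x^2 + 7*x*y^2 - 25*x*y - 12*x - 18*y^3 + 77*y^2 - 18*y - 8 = x^2*(y - 4) + x*(7*y^2 - 20*y - 32) - 18*y^3 + 122*y^2 - 188*y - 48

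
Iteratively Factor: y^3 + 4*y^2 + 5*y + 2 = (y + 2)*(y^2 + 2*y + 1) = (y + 1)*(y + 2)*(y + 1)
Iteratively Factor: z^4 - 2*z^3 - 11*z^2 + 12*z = (z - 1)*(z^3 - z^2 - 12*z) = (z - 4)*(z - 1)*(z^2 + 3*z) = z*(z - 4)*(z - 1)*(z + 3)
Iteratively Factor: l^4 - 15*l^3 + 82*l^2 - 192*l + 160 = (l - 4)*(l^3 - 11*l^2 + 38*l - 40) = (l - 4)*(l - 2)*(l^2 - 9*l + 20) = (l - 4)^2*(l - 2)*(l - 5)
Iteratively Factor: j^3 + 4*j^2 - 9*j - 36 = (j + 3)*(j^2 + j - 12) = (j + 3)*(j + 4)*(j - 3)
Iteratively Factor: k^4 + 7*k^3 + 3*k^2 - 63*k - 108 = (k + 3)*(k^3 + 4*k^2 - 9*k - 36) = (k + 3)^2*(k^2 + k - 12) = (k + 3)^2*(k + 4)*(k - 3)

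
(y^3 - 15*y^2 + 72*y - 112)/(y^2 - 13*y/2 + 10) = 2*(y^2 - 11*y + 28)/(2*y - 5)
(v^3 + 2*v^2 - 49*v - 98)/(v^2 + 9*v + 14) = v - 7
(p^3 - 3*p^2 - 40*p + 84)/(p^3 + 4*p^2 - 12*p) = (p - 7)/p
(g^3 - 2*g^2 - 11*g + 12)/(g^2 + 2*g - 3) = g - 4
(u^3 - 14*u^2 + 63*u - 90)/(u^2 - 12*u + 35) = (u^2 - 9*u + 18)/(u - 7)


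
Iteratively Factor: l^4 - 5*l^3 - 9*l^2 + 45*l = (l - 3)*(l^3 - 2*l^2 - 15*l) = (l - 5)*(l - 3)*(l^2 + 3*l) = l*(l - 5)*(l - 3)*(l + 3)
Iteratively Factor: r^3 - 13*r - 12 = (r + 1)*(r^2 - r - 12) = (r - 4)*(r + 1)*(r + 3)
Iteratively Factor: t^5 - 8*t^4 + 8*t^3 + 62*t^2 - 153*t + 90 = (t - 2)*(t^4 - 6*t^3 - 4*t^2 + 54*t - 45) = (t - 5)*(t - 2)*(t^3 - t^2 - 9*t + 9) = (t - 5)*(t - 2)*(t + 3)*(t^2 - 4*t + 3) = (t - 5)*(t - 2)*(t - 1)*(t + 3)*(t - 3)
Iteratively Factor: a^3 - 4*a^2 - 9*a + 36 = (a - 3)*(a^2 - a - 12) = (a - 4)*(a - 3)*(a + 3)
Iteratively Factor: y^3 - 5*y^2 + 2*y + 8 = (y + 1)*(y^2 - 6*y + 8) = (y - 2)*(y + 1)*(y - 4)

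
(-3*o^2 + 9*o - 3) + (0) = -3*o^2 + 9*o - 3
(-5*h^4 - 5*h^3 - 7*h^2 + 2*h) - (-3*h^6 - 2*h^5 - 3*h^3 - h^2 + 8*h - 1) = 3*h^6 + 2*h^5 - 5*h^4 - 2*h^3 - 6*h^2 - 6*h + 1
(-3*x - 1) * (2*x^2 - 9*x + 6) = -6*x^3 + 25*x^2 - 9*x - 6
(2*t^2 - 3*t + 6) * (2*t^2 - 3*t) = 4*t^4 - 12*t^3 + 21*t^2 - 18*t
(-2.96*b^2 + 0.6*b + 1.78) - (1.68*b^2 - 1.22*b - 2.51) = -4.64*b^2 + 1.82*b + 4.29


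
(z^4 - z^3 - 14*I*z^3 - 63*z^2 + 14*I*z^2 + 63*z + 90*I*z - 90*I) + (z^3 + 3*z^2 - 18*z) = z^4 - 14*I*z^3 - 60*z^2 + 14*I*z^2 + 45*z + 90*I*z - 90*I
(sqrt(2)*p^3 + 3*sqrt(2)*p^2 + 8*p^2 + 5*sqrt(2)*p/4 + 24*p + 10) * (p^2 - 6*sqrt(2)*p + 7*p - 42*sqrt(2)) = sqrt(2)*p^5 - 4*p^4 + 10*sqrt(2)*p^4 - 40*p^3 - 103*sqrt(2)*p^3/4 - 1885*sqrt(2)*p^2/4 - 89*p^2 - 1068*sqrt(2)*p - 35*p - 420*sqrt(2)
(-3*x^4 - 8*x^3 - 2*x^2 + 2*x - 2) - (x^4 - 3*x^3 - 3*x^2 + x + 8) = -4*x^4 - 5*x^3 + x^2 + x - 10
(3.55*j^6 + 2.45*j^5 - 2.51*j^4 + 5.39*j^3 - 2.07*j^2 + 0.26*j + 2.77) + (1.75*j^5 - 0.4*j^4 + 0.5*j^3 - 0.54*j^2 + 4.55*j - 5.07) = 3.55*j^6 + 4.2*j^5 - 2.91*j^4 + 5.89*j^3 - 2.61*j^2 + 4.81*j - 2.3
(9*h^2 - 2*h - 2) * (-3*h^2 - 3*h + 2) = -27*h^4 - 21*h^3 + 30*h^2 + 2*h - 4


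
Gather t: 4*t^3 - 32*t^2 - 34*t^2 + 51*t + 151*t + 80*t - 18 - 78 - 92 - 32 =4*t^3 - 66*t^2 + 282*t - 220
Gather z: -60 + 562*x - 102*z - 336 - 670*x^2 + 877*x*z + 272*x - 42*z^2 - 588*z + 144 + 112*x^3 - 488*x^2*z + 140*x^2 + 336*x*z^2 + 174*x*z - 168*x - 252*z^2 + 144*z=112*x^3 - 530*x^2 + 666*x + z^2*(336*x - 294) + z*(-488*x^2 + 1051*x - 546) - 252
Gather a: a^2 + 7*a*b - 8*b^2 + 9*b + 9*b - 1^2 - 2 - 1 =a^2 + 7*a*b - 8*b^2 + 18*b - 4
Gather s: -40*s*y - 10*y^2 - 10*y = -40*s*y - 10*y^2 - 10*y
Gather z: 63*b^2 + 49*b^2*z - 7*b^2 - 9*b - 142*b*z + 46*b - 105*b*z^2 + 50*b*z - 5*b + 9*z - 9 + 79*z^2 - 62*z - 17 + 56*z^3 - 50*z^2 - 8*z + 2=56*b^2 + 32*b + 56*z^3 + z^2*(29 - 105*b) + z*(49*b^2 - 92*b - 61) - 24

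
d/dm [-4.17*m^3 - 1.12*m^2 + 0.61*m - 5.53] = -12.51*m^2 - 2.24*m + 0.61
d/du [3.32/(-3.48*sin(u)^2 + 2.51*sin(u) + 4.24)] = (23.1072*sin(u) - 8.3332)*cos(u)/(-3.48*sin(u)^2 + 2.51*sin(u) + 4.24)^2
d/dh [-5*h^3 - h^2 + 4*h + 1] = -15*h^2 - 2*h + 4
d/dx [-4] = 0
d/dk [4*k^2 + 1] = 8*k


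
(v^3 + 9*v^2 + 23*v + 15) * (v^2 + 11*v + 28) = v^5 + 20*v^4 + 150*v^3 + 520*v^2 + 809*v + 420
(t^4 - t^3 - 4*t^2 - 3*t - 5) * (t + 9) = t^5 + 8*t^4 - 13*t^3 - 39*t^2 - 32*t - 45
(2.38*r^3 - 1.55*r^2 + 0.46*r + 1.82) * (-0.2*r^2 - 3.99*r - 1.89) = -0.476*r^5 - 9.1862*r^4 + 1.5943*r^3 + 0.7301*r^2 - 8.1312*r - 3.4398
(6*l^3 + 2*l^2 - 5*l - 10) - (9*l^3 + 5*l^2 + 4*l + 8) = -3*l^3 - 3*l^2 - 9*l - 18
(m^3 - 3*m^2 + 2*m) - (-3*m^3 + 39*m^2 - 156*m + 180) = 4*m^3 - 42*m^2 + 158*m - 180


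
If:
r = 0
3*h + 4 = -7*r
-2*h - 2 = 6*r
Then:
No Solution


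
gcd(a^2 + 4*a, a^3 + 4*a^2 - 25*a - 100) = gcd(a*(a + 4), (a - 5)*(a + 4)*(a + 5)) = a + 4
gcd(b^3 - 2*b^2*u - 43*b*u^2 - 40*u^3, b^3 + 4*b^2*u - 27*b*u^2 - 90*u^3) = 1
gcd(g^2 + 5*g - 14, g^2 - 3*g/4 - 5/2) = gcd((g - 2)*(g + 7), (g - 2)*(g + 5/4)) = g - 2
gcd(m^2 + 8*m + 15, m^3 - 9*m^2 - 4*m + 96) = m + 3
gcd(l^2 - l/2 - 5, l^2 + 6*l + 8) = l + 2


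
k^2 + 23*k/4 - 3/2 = (k - 1/4)*(k + 6)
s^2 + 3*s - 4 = (s - 1)*(s + 4)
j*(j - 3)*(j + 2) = j^3 - j^2 - 6*j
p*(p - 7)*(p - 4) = p^3 - 11*p^2 + 28*p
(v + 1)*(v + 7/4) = v^2 + 11*v/4 + 7/4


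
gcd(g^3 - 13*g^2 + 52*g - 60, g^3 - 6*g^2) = g - 6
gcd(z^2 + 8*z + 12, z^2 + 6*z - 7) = 1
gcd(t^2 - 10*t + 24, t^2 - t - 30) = t - 6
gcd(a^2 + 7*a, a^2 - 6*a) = a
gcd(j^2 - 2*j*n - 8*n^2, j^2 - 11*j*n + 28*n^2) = j - 4*n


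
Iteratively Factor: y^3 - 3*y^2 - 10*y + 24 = (y - 2)*(y^2 - y - 12) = (y - 2)*(y + 3)*(y - 4)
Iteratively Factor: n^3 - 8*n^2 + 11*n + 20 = (n - 4)*(n^2 - 4*n - 5) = (n - 4)*(n + 1)*(n - 5)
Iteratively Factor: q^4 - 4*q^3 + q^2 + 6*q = (q - 3)*(q^3 - q^2 - 2*q) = (q - 3)*(q + 1)*(q^2 - 2*q) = q*(q - 3)*(q + 1)*(q - 2)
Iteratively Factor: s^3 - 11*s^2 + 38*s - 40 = (s - 4)*(s^2 - 7*s + 10) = (s - 5)*(s - 4)*(s - 2)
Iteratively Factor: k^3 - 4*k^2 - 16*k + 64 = (k - 4)*(k^2 - 16) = (k - 4)^2*(k + 4)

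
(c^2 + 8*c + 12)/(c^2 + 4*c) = (c^2 + 8*c + 12)/(c*(c + 4))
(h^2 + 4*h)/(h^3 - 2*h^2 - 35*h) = (h + 4)/(h^2 - 2*h - 35)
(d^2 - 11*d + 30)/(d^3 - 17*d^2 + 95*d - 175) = (d - 6)/(d^2 - 12*d + 35)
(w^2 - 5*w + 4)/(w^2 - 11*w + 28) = (w - 1)/(w - 7)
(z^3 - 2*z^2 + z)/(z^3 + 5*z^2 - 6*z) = (z - 1)/(z + 6)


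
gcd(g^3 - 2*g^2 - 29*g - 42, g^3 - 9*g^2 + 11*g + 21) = g - 7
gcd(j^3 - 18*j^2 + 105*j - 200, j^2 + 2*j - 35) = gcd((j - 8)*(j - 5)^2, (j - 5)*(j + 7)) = j - 5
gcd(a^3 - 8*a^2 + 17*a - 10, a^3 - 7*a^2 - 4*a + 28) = a - 2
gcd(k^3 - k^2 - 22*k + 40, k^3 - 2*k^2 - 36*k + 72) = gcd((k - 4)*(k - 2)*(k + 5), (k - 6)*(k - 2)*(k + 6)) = k - 2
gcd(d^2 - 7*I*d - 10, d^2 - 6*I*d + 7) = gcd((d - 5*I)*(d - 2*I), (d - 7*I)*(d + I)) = 1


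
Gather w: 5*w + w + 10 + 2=6*w + 12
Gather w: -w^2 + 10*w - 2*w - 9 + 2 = -w^2 + 8*w - 7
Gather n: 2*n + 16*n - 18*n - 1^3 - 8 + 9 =0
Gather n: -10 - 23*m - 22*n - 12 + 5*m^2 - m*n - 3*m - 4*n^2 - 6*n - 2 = 5*m^2 - 26*m - 4*n^2 + n*(-m - 28) - 24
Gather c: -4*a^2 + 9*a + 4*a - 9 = -4*a^2 + 13*a - 9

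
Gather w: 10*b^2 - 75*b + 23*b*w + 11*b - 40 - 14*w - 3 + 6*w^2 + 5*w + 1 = 10*b^2 - 64*b + 6*w^2 + w*(23*b - 9) - 42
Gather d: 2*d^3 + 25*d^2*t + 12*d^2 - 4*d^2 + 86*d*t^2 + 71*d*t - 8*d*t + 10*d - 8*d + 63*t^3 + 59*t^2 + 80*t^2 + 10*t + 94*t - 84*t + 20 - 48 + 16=2*d^3 + d^2*(25*t + 8) + d*(86*t^2 + 63*t + 2) + 63*t^3 + 139*t^2 + 20*t - 12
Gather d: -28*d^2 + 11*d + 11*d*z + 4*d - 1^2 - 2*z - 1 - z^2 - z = -28*d^2 + d*(11*z + 15) - z^2 - 3*z - 2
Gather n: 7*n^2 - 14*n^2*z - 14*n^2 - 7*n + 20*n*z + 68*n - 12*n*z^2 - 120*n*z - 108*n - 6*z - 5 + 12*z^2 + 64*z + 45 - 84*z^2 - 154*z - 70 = n^2*(-14*z - 7) + n*(-12*z^2 - 100*z - 47) - 72*z^2 - 96*z - 30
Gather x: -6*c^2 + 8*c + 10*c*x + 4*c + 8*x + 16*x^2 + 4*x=-6*c^2 + 12*c + 16*x^2 + x*(10*c + 12)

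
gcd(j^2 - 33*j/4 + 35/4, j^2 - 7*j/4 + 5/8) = j - 5/4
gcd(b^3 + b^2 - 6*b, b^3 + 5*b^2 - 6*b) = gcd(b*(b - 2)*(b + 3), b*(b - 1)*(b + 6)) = b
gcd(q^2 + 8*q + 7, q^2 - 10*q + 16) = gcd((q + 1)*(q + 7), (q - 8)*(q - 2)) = 1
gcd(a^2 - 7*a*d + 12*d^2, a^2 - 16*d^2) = a - 4*d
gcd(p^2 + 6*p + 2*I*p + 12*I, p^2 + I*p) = 1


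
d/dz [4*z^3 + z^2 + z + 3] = 12*z^2 + 2*z + 1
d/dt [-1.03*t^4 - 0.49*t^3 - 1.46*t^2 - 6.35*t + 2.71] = -4.12*t^3 - 1.47*t^2 - 2.92*t - 6.35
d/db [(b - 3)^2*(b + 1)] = (b - 3)*(3*b - 1)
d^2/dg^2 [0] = 0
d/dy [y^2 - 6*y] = 2*y - 6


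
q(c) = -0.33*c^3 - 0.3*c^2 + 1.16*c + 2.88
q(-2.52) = 3.33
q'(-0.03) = 1.18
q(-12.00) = 516.00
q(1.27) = 3.19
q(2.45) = -0.93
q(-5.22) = 35.59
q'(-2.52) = -3.61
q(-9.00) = 208.71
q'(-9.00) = -73.63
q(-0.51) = 2.25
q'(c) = -0.99*c^2 - 0.6*c + 1.16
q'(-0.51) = 1.21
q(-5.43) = 40.57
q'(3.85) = -15.82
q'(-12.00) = -134.20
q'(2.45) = -6.25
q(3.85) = -15.93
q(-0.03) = 2.84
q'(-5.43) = -24.77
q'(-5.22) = -22.68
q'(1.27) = -1.20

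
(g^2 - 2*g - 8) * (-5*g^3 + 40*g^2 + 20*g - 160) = -5*g^5 + 50*g^4 - 20*g^3 - 520*g^2 + 160*g + 1280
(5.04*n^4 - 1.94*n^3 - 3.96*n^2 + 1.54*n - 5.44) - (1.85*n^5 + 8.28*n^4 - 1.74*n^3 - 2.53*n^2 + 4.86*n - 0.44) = -1.85*n^5 - 3.24*n^4 - 0.2*n^3 - 1.43*n^2 - 3.32*n - 5.0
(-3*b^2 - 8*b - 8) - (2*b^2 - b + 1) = -5*b^2 - 7*b - 9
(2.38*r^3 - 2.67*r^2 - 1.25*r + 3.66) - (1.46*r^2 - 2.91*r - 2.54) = 2.38*r^3 - 4.13*r^2 + 1.66*r + 6.2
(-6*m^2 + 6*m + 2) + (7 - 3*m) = -6*m^2 + 3*m + 9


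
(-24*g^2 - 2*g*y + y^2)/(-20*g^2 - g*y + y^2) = (-6*g + y)/(-5*g + y)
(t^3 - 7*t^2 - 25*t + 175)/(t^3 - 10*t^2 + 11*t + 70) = (t + 5)/(t + 2)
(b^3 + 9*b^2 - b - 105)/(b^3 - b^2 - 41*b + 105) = (b + 5)/(b - 5)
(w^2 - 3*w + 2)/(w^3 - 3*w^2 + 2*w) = 1/w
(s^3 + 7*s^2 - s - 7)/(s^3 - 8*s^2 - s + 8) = (s + 7)/(s - 8)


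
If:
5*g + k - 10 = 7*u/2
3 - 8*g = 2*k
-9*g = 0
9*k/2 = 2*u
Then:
No Solution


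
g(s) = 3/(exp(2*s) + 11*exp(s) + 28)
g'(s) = 3*(-2*exp(2*s) - 11*exp(s))/(exp(2*s) + 11*exp(s) + 28)^2 = (-6*exp(s) - 33)*exp(s)/(exp(2*s) + 11*exp(s) + 28)^2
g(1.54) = 0.03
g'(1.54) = -0.03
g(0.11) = 0.07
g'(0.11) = -0.03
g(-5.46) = 0.11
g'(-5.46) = -0.00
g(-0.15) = 0.08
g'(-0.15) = -0.02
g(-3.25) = 0.11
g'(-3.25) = -0.00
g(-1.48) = 0.10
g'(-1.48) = -0.01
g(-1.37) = 0.10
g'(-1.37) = -0.01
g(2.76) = 0.01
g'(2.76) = -0.01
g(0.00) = 0.08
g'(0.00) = -0.02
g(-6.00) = 0.11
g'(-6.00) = 0.00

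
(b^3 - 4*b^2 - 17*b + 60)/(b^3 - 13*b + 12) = (b - 5)/(b - 1)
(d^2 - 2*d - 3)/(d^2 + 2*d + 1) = (d - 3)/(d + 1)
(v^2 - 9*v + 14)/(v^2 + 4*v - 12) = (v - 7)/(v + 6)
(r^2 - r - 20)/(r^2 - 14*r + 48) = (r^2 - r - 20)/(r^2 - 14*r + 48)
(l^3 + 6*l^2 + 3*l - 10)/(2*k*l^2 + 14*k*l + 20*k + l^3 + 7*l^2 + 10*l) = (l - 1)/(2*k + l)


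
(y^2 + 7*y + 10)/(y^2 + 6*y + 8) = (y + 5)/(y + 4)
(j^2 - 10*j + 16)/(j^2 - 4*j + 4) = (j - 8)/(j - 2)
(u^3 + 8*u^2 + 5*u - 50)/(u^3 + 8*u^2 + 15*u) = (u^2 + 3*u - 10)/(u*(u + 3))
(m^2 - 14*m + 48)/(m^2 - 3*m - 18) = (m - 8)/(m + 3)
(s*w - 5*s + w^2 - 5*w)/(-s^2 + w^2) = (5 - w)/(s - w)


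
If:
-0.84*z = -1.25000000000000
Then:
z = 1.49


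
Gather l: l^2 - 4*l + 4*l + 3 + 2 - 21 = l^2 - 16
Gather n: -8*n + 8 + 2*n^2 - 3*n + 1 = 2*n^2 - 11*n + 9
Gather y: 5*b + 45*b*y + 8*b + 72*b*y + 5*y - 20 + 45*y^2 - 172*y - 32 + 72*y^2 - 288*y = 13*b + 117*y^2 + y*(117*b - 455) - 52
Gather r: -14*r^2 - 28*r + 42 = -14*r^2 - 28*r + 42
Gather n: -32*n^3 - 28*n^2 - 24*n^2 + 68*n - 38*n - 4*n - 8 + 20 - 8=-32*n^3 - 52*n^2 + 26*n + 4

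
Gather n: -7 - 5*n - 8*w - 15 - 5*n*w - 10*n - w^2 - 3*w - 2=n*(-5*w - 15) - w^2 - 11*w - 24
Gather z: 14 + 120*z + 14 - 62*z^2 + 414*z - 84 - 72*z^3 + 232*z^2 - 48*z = -72*z^3 + 170*z^2 + 486*z - 56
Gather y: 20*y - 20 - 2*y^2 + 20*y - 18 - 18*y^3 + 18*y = -18*y^3 - 2*y^2 + 58*y - 38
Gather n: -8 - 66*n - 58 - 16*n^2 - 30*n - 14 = -16*n^2 - 96*n - 80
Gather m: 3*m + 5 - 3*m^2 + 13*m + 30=-3*m^2 + 16*m + 35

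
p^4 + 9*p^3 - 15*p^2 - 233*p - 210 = (p - 5)*(p + 1)*(p + 6)*(p + 7)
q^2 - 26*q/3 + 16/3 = (q - 8)*(q - 2/3)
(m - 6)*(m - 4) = m^2 - 10*m + 24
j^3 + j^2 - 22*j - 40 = (j - 5)*(j + 2)*(j + 4)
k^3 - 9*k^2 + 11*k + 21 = (k - 7)*(k - 3)*(k + 1)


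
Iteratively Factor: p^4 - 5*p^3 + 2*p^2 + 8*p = (p)*(p^3 - 5*p^2 + 2*p + 8) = p*(p - 2)*(p^2 - 3*p - 4) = p*(p - 4)*(p - 2)*(p + 1)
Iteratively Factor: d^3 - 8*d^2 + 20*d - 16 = (d - 2)*(d^2 - 6*d + 8) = (d - 2)^2*(d - 4)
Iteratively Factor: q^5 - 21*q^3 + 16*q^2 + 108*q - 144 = (q + 4)*(q^4 - 4*q^3 - 5*q^2 + 36*q - 36) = (q - 2)*(q + 4)*(q^3 - 2*q^2 - 9*q + 18) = (q - 2)^2*(q + 4)*(q^2 - 9) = (q - 2)^2*(q + 3)*(q + 4)*(q - 3)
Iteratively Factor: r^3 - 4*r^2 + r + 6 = (r - 3)*(r^2 - r - 2) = (r - 3)*(r - 2)*(r + 1)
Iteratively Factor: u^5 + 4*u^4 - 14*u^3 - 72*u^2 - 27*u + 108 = (u - 4)*(u^4 + 8*u^3 + 18*u^2 - 27) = (u - 4)*(u + 3)*(u^3 + 5*u^2 + 3*u - 9) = (u - 4)*(u + 3)^2*(u^2 + 2*u - 3) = (u - 4)*(u + 3)^3*(u - 1)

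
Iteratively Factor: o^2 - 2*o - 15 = (o - 5)*(o + 3)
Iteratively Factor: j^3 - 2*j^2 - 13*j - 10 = (j + 1)*(j^2 - 3*j - 10) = (j + 1)*(j + 2)*(j - 5)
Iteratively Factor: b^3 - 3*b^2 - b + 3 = (b - 3)*(b^2 - 1) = (b - 3)*(b - 1)*(b + 1)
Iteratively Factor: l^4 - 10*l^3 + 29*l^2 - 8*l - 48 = (l - 4)*(l^3 - 6*l^2 + 5*l + 12) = (l - 4)*(l + 1)*(l^2 - 7*l + 12) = (l - 4)*(l - 3)*(l + 1)*(l - 4)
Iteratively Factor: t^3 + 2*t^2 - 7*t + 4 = (t - 1)*(t^2 + 3*t - 4) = (t - 1)*(t + 4)*(t - 1)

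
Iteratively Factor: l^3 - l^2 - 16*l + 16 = (l + 4)*(l^2 - 5*l + 4) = (l - 1)*(l + 4)*(l - 4)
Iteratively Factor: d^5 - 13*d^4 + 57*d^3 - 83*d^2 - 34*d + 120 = (d - 5)*(d^4 - 8*d^3 + 17*d^2 + 2*d - 24) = (d - 5)*(d + 1)*(d^3 - 9*d^2 + 26*d - 24) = (d - 5)*(d - 2)*(d + 1)*(d^2 - 7*d + 12) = (d - 5)*(d - 3)*(d - 2)*(d + 1)*(d - 4)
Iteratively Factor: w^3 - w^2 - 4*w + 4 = (w - 1)*(w^2 - 4) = (w - 2)*(w - 1)*(w + 2)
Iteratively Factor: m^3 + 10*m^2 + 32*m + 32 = (m + 2)*(m^2 + 8*m + 16) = (m + 2)*(m + 4)*(m + 4)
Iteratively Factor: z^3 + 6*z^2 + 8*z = (z + 4)*(z^2 + 2*z) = (z + 2)*(z + 4)*(z)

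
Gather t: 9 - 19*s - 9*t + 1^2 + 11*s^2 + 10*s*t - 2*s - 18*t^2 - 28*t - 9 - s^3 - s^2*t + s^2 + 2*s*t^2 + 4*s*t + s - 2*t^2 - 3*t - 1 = -s^3 + 12*s^2 - 20*s + t^2*(2*s - 20) + t*(-s^2 + 14*s - 40)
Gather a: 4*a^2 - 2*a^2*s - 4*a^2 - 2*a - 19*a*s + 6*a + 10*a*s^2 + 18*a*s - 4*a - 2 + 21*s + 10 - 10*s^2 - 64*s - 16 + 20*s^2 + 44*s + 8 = -2*a^2*s + a*(10*s^2 - s) + 10*s^2 + s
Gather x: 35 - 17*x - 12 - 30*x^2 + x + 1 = -30*x^2 - 16*x + 24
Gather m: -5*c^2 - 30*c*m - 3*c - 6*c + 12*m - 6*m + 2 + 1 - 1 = -5*c^2 - 9*c + m*(6 - 30*c) + 2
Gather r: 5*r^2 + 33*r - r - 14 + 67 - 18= 5*r^2 + 32*r + 35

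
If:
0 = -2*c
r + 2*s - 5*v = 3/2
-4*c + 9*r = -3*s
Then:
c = 0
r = -v - 3/10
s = 3*v + 9/10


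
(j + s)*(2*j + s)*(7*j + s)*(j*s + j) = 14*j^4*s + 14*j^4 + 23*j^3*s^2 + 23*j^3*s + 10*j^2*s^3 + 10*j^2*s^2 + j*s^4 + j*s^3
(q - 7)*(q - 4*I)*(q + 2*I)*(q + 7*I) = q^4 - 7*q^3 + 5*I*q^3 + 22*q^2 - 35*I*q^2 - 154*q + 56*I*q - 392*I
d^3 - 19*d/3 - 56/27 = (d - 8/3)*(d + 1/3)*(d + 7/3)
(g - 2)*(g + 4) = g^2 + 2*g - 8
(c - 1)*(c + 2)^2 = c^3 + 3*c^2 - 4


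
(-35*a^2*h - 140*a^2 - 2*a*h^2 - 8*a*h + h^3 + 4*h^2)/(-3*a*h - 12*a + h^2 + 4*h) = (35*a^2 + 2*a*h - h^2)/(3*a - h)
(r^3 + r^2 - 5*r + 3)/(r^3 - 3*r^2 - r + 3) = (r^2 + 2*r - 3)/(r^2 - 2*r - 3)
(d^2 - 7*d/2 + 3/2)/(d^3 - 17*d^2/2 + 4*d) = (d - 3)/(d*(d - 8))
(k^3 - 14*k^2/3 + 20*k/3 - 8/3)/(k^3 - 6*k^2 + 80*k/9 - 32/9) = 3*(k^2 - 4*k + 4)/(3*k^2 - 16*k + 16)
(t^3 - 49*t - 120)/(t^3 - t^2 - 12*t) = (t^2 - 3*t - 40)/(t*(t - 4))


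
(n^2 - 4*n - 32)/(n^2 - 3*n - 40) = (n + 4)/(n + 5)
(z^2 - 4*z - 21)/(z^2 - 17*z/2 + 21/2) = 2*(z + 3)/(2*z - 3)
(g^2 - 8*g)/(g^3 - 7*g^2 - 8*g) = 1/(g + 1)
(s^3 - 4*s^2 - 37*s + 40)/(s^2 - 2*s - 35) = (s^2 - 9*s + 8)/(s - 7)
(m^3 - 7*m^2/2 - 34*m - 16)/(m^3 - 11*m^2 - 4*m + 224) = (m + 1/2)/(m - 7)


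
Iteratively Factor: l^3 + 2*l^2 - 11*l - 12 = (l + 4)*(l^2 - 2*l - 3) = (l - 3)*(l + 4)*(l + 1)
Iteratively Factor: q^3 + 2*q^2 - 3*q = (q)*(q^2 + 2*q - 3) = q*(q - 1)*(q + 3)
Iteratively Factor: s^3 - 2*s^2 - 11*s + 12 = (s - 4)*(s^2 + 2*s - 3) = (s - 4)*(s - 1)*(s + 3)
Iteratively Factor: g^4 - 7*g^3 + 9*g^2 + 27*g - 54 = (g - 3)*(g^3 - 4*g^2 - 3*g + 18) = (g - 3)^2*(g^2 - g - 6) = (g - 3)^2*(g + 2)*(g - 3)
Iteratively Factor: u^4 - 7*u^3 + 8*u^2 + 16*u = (u - 4)*(u^3 - 3*u^2 - 4*u) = u*(u - 4)*(u^2 - 3*u - 4) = u*(u - 4)^2*(u + 1)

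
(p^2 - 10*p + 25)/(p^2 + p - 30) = (p - 5)/(p + 6)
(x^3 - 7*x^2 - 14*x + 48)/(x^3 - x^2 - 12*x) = (x^2 - 10*x + 16)/(x*(x - 4))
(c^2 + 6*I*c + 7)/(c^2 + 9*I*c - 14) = (c - I)/(c + 2*I)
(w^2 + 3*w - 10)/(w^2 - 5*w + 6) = (w + 5)/(w - 3)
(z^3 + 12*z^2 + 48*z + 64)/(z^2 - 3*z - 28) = (z^2 + 8*z + 16)/(z - 7)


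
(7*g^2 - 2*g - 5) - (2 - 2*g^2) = 9*g^2 - 2*g - 7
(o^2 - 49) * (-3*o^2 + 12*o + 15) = -3*o^4 + 12*o^3 + 162*o^2 - 588*o - 735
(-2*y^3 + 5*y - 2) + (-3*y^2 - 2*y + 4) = -2*y^3 - 3*y^2 + 3*y + 2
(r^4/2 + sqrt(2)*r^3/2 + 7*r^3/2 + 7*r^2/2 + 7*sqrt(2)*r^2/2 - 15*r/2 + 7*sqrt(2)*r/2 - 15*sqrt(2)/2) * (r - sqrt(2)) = r^5/2 + 7*r^4/2 + 5*r^3/2 - 29*r^2/2 - 7*r + 15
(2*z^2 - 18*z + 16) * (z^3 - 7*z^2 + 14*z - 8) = 2*z^5 - 32*z^4 + 170*z^3 - 380*z^2 + 368*z - 128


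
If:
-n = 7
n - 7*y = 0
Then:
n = -7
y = -1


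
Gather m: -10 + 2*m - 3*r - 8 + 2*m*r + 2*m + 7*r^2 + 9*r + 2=m*(2*r + 4) + 7*r^2 + 6*r - 16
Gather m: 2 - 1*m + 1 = 3 - m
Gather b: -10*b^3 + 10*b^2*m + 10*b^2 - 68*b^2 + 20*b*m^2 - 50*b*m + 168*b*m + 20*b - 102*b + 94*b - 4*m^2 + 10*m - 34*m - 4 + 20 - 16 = -10*b^3 + b^2*(10*m - 58) + b*(20*m^2 + 118*m + 12) - 4*m^2 - 24*m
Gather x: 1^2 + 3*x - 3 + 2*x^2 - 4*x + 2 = 2*x^2 - x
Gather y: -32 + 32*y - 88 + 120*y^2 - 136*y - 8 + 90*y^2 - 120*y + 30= 210*y^2 - 224*y - 98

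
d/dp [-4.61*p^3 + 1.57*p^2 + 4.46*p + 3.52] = -13.83*p^2 + 3.14*p + 4.46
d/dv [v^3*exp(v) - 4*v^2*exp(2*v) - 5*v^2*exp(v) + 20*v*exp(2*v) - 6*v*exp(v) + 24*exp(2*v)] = (v^3 - 8*v^2*exp(v) - 2*v^2 + 32*v*exp(v) - 16*v + 68*exp(v) - 6)*exp(v)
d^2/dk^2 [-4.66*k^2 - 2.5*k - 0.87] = -9.32000000000000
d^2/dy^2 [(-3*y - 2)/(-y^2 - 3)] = 2*(4*y^2*(3*y + 2) - (9*y + 2)*(y^2 + 3))/(y^2 + 3)^3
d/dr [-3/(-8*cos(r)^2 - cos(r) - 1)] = 3*(16*cos(r) + 1)*sin(r)/(8*cos(r)^2 + cos(r) + 1)^2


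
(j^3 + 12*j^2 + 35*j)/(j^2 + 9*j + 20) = j*(j + 7)/(j + 4)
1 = 1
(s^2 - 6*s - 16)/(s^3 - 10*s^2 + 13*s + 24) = (s + 2)/(s^2 - 2*s - 3)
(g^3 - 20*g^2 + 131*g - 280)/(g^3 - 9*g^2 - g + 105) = (g - 8)/(g + 3)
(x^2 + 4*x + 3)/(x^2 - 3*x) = (x^2 + 4*x + 3)/(x*(x - 3))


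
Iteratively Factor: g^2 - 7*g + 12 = (g - 3)*(g - 4)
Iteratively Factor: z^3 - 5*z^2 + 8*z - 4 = (z - 1)*(z^2 - 4*z + 4) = (z - 2)*(z - 1)*(z - 2)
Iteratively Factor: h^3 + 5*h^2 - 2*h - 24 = (h + 4)*(h^2 + h - 6) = (h + 3)*(h + 4)*(h - 2)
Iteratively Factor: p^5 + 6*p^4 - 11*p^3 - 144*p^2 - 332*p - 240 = (p + 4)*(p^4 + 2*p^3 - 19*p^2 - 68*p - 60) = (p - 5)*(p + 4)*(p^3 + 7*p^2 + 16*p + 12) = (p - 5)*(p + 3)*(p + 4)*(p^2 + 4*p + 4) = (p - 5)*(p + 2)*(p + 3)*(p + 4)*(p + 2)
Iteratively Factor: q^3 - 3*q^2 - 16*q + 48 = (q - 4)*(q^2 + q - 12) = (q - 4)*(q + 4)*(q - 3)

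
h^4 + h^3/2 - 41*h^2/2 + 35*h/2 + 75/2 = (h - 3)*(h - 5/2)*(h + 1)*(h + 5)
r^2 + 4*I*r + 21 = (r - 3*I)*(r + 7*I)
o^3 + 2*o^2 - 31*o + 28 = (o - 4)*(o - 1)*(o + 7)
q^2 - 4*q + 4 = (q - 2)^2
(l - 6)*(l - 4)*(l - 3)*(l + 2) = l^4 - 11*l^3 + 28*l^2 + 36*l - 144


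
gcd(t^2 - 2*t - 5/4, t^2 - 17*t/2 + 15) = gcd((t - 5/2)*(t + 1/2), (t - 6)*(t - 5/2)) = t - 5/2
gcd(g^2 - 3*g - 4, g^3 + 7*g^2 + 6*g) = g + 1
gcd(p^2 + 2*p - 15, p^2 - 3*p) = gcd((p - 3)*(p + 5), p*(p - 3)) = p - 3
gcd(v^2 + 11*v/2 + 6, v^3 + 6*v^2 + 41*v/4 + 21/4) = v + 3/2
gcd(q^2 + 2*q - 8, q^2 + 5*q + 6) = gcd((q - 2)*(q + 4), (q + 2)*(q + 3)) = 1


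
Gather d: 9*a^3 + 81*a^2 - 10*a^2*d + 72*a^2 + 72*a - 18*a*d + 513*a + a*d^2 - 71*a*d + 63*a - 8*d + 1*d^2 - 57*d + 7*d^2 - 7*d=9*a^3 + 153*a^2 + 648*a + d^2*(a + 8) + d*(-10*a^2 - 89*a - 72)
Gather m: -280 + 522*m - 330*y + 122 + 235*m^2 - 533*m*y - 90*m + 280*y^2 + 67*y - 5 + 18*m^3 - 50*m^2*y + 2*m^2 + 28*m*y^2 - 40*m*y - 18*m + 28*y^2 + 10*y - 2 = 18*m^3 + m^2*(237 - 50*y) + m*(28*y^2 - 573*y + 414) + 308*y^2 - 253*y - 165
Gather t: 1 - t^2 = 1 - t^2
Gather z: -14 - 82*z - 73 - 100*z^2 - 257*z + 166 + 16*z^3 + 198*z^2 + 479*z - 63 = 16*z^3 + 98*z^2 + 140*z + 16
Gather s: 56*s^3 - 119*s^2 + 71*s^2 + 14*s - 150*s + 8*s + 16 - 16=56*s^3 - 48*s^2 - 128*s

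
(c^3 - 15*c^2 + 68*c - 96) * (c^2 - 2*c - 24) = c^5 - 17*c^4 + 74*c^3 + 128*c^2 - 1440*c + 2304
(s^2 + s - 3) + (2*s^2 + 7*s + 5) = 3*s^2 + 8*s + 2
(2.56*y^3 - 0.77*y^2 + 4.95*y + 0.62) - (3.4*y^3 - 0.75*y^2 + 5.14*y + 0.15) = -0.84*y^3 - 0.02*y^2 - 0.19*y + 0.47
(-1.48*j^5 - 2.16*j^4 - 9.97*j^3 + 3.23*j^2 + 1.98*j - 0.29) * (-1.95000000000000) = 2.886*j^5 + 4.212*j^4 + 19.4415*j^3 - 6.2985*j^2 - 3.861*j + 0.5655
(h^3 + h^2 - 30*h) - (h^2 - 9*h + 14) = h^3 - 21*h - 14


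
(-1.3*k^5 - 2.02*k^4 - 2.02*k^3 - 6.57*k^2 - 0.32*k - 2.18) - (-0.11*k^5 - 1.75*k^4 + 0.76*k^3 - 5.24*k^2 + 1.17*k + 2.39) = -1.19*k^5 - 0.27*k^4 - 2.78*k^3 - 1.33*k^2 - 1.49*k - 4.57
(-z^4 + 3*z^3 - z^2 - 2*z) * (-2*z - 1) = 2*z^5 - 5*z^4 - z^3 + 5*z^2 + 2*z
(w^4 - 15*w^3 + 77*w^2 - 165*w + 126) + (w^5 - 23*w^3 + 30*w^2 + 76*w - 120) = w^5 + w^4 - 38*w^3 + 107*w^2 - 89*w + 6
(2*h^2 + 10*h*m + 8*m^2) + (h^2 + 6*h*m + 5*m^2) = 3*h^2 + 16*h*m + 13*m^2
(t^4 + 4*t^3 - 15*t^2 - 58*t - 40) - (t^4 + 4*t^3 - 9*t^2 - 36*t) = -6*t^2 - 22*t - 40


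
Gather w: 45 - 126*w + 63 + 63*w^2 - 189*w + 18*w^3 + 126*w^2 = 18*w^3 + 189*w^2 - 315*w + 108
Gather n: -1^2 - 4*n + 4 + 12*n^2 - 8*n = 12*n^2 - 12*n + 3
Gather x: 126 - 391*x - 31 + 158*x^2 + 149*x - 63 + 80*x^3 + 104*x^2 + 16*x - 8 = 80*x^3 + 262*x^2 - 226*x + 24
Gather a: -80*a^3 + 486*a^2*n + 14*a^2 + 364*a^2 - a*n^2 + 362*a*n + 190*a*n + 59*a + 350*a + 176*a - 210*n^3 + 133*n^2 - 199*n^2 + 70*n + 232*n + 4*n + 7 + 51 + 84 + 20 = -80*a^3 + a^2*(486*n + 378) + a*(-n^2 + 552*n + 585) - 210*n^3 - 66*n^2 + 306*n + 162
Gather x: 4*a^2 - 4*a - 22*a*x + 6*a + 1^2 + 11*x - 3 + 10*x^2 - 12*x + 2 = 4*a^2 + 2*a + 10*x^2 + x*(-22*a - 1)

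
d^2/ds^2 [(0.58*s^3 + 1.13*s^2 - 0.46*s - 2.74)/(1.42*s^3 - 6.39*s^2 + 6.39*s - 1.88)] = (15.082672*s^6 - 37.1420879999999*s^5 - 84.195492*s^4 + 536.521298*s^3 - 958.44462*s^2 + 672.847644*s - 160.991972)/(2.863288*s^9 - 38.654388*s^8 + 212.599134*s^7 - 620.179107*s^6 + 1059.048567*s^5 - 1115.396865*s^4 + 736.559751*s^3 - 298.047492*s^2 + 67.754448*s - 6.644672)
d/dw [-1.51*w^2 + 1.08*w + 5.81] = 1.08 - 3.02*w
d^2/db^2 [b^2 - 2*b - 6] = 2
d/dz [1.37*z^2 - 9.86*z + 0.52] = 2.74*z - 9.86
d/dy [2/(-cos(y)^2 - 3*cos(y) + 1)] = -2*(2*cos(y) + 3)*sin(y)/(sin(y)^2 - 3*cos(y))^2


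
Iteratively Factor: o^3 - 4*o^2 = (o)*(o^2 - 4*o) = o^2*(o - 4)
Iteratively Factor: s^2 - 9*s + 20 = (s - 4)*(s - 5)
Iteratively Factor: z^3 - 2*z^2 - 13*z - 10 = (z + 1)*(z^2 - 3*z - 10) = (z - 5)*(z + 1)*(z + 2)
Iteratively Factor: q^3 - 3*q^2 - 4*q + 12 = (q - 3)*(q^2 - 4) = (q - 3)*(q - 2)*(q + 2)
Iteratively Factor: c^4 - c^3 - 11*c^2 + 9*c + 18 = (c - 3)*(c^3 + 2*c^2 - 5*c - 6) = (c - 3)*(c + 3)*(c^2 - c - 2) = (c - 3)*(c + 1)*(c + 3)*(c - 2)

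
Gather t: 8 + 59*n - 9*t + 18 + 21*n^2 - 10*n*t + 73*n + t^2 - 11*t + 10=21*n^2 + 132*n + t^2 + t*(-10*n - 20) + 36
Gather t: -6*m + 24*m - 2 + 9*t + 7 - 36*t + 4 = 18*m - 27*t + 9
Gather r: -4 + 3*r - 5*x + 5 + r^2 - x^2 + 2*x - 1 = r^2 + 3*r - x^2 - 3*x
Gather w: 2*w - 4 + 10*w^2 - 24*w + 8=10*w^2 - 22*w + 4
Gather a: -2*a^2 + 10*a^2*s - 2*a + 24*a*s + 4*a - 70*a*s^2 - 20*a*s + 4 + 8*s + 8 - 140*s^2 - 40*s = a^2*(10*s - 2) + a*(-70*s^2 + 4*s + 2) - 140*s^2 - 32*s + 12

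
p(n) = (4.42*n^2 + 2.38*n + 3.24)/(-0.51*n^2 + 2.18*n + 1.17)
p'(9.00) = 2.37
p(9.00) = -18.65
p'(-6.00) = 0.33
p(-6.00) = -4.89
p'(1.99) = 5.41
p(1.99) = 7.30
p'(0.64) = 1.60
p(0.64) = 2.79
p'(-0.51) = -1518.50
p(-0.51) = -42.66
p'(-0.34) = -56.03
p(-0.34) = 7.95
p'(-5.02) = 0.39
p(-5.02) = -4.54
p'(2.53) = 8.52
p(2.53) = 10.98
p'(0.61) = 1.51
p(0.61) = 2.74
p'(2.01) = 5.50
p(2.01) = 7.41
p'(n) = (1.02*n - 2.18)*(4.42*n^2 + 2.38*n + 3.24)/(-0.51*n^2 + 2.18*n + 1.17)^2 + (8.84*n + 2.38)/(-0.51*n^2 + 2.18*n + 1.17) = (10.8494*n^2 + 13.6476*n - 4.2786)/(0.2601*n^4 - 2.2236*n^3 + 3.559*n^2 + 5.1012*n + 1.3689)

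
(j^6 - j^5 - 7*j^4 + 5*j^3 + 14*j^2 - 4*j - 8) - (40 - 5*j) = j^6 - j^5 - 7*j^4 + 5*j^3 + 14*j^2 + j - 48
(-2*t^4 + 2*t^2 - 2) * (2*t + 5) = -4*t^5 - 10*t^4 + 4*t^3 + 10*t^2 - 4*t - 10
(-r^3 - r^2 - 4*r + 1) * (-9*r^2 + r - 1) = 9*r^5 + 8*r^4 + 36*r^3 - 12*r^2 + 5*r - 1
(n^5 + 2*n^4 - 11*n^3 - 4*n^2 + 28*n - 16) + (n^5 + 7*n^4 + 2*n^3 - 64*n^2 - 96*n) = 2*n^5 + 9*n^4 - 9*n^3 - 68*n^2 - 68*n - 16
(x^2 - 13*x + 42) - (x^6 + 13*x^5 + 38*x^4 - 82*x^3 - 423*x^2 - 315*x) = -x^6 - 13*x^5 - 38*x^4 + 82*x^3 + 424*x^2 + 302*x + 42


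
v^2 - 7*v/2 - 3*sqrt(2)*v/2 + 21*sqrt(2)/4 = (v - 7/2)*(v - 3*sqrt(2)/2)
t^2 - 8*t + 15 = (t - 5)*(t - 3)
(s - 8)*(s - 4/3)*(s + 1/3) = s^3 - 9*s^2 + 68*s/9 + 32/9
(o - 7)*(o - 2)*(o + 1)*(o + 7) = o^4 - o^3 - 51*o^2 + 49*o + 98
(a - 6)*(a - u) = a^2 - a*u - 6*a + 6*u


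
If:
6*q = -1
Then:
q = -1/6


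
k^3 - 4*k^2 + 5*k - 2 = (k - 2)*(k - 1)^2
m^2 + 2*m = m*(m + 2)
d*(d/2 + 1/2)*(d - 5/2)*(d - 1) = d^4/2 - 5*d^3/4 - d^2/2 + 5*d/4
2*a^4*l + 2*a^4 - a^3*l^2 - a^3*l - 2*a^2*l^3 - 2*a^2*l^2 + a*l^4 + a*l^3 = (-2*a + l)*(-a + l)*(a + l)*(a*l + a)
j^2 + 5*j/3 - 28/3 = (j - 7/3)*(j + 4)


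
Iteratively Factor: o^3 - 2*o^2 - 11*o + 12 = (o - 4)*(o^2 + 2*o - 3) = (o - 4)*(o + 3)*(o - 1)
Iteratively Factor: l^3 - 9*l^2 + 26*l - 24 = (l - 2)*(l^2 - 7*l + 12) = (l - 3)*(l - 2)*(l - 4)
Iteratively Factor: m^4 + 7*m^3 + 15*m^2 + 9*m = (m + 3)*(m^3 + 4*m^2 + 3*m) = m*(m + 3)*(m^2 + 4*m + 3) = m*(m + 3)^2*(m + 1)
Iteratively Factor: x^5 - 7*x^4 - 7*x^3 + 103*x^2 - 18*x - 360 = (x - 5)*(x^4 - 2*x^3 - 17*x^2 + 18*x + 72) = (x - 5)*(x + 2)*(x^3 - 4*x^2 - 9*x + 36) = (x - 5)*(x + 2)*(x + 3)*(x^2 - 7*x + 12) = (x - 5)*(x - 4)*(x + 2)*(x + 3)*(x - 3)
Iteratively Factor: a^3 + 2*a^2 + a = (a + 1)*(a^2 + a) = (a + 1)^2*(a)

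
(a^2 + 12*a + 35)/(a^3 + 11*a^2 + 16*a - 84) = (a + 5)/(a^2 + 4*a - 12)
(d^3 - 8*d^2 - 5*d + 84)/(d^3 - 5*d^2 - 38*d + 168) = (d + 3)/(d + 6)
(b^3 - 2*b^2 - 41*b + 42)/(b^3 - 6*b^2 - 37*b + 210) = (b - 1)/(b - 5)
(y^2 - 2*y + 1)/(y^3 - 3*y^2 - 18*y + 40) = (y^2 - 2*y + 1)/(y^3 - 3*y^2 - 18*y + 40)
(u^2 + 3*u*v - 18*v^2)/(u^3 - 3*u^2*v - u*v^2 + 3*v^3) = (u + 6*v)/(u^2 - v^2)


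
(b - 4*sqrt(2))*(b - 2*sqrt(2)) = b^2 - 6*sqrt(2)*b + 16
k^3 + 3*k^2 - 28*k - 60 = (k - 5)*(k + 2)*(k + 6)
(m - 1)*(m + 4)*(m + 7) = m^3 + 10*m^2 + 17*m - 28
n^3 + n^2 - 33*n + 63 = (n - 3)^2*(n + 7)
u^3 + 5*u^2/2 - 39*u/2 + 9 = (u - 3)*(u - 1/2)*(u + 6)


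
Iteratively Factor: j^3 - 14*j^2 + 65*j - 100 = (j - 5)*(j^2 - 9*j + 20) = (j - 5)^2*(j - 4)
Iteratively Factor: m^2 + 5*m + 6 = (m + 2)*(m + 3)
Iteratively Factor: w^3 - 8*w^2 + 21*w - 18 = (w - 3)*(w^2 - 5*w + 6) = (w - 3)^2*(w - 2)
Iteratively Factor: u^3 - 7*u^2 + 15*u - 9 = (u - 3)*(u^2 - 4*u + 3) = (u - 3)*(u - 1)*(u - 3)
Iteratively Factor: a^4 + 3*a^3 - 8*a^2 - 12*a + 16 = (a - 1)*(a^3 + 4*a^2 - 4*a - 16) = (a - 1)*(a + 4)*(a^2 - 4) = (a - 2)*(a - 1)*(a + 4)*(a + 2)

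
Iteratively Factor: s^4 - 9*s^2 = (s)*(s^3 - 9*s) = s^2*(s^2 - 9) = s^2*(s - 3)*(s + 3)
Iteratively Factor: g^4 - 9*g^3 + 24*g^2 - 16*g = (g - 1)*(g^3 - 8*g^2 + 16*g) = g*(g - 1)*(g^2 - 8*g + 16) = g*(g - 4)*(g - 1)*(g - 4)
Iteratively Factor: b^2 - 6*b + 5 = (b - 1)*(b - 5)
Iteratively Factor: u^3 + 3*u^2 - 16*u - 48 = (u - 4)*(u^2 + 7*u + 12) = (u - 4)*(u + 4)*(u + 3)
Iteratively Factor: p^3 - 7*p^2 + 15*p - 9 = (p - 1)*(p^2 - 6*p + 9) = (p - 3)*(p - 1)*(p - 3)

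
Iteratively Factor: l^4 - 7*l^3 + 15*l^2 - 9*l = (l - 1)*(l^3 - 6*l^2 + 9*l) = (l - 3)*(l - 1)*(l^2 - 3*l) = l*(l - 3)*(l - 1)*(l - 3)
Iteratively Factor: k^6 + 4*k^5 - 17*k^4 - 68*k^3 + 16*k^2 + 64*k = (k)*(k^5 + 4*k^4 - 17*k^3 - 68*k^2 + 16*k + 64) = k*(k - 1)*(k^4 + 5*k^3 - 12*k^2 - 80*k - 64) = k*(k - 1)*(k + 1)*(k^3 + 4*k^2 - 16*k - 64) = k*(k - 4)*(k - 1)*(k + 1)*(k^2 + 8*k + 16) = k*(k - 4)*(k - 1)*(k + 1)*(k + 4)*(k + 4)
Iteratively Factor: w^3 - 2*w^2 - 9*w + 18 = (w + 3)*(w^2 - 5*w + 6) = (w - 3)*(w + 3)*(w - 2)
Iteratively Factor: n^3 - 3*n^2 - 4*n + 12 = (n + 2)*(n^2 - 5*n + 6) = (n - 2)*(n + 2)*(n - 3)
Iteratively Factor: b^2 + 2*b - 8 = (b + 4)*(b - 2)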